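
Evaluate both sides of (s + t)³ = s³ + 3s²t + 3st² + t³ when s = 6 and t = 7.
LHS = (6 + 7)³ = 2197
RHS = 6³ + 3·6²·7 + 3·6·7² + 7³ = 2197

LHS = RHS: the two sides agree.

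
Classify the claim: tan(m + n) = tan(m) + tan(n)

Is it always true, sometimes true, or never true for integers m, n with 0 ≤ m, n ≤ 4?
Sometimes true

It holds at (m, n) = (2, 0) (both sides equal tan(2) ≈ -2.185), but fails at (m, n) = (3, 2) (LHS = tan(5) ≈ -3.381, RHS = tan(2) + tan(3) ≈ -2.328).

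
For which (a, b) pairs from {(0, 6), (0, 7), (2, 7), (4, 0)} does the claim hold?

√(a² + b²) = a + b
Testing each pair:
(0, 6): LHS = 6, RHS = 6 → holds
(0, 7): LHS = 7, RHS = 7 → holds
(2, 7): LHS = √(53) ≈ 7.28, RHS = 9 → fails
(4, 0): LHS = 4, RHS = 4 → holds

3 of 4 pairs satisfy the claim.

Answer: (0, 6), (0, 7), (4, 0)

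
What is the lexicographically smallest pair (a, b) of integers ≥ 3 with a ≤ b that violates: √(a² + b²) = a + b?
(a, b) = (3, 3)

Substituting (3, 3) into the claim:
LHS = √(3² + 3²) = 3·√(2) ≈ 4.243
RHS = 3 + 3 = 6

Since LHS ≠ RHS, this pair disproves the claim, and no lexicographically smaller pair (a ≤ b, integers ≥ 3) does.

For instance (5, 6) is also a counterexample (LHS = √(61) ≈ 7.81, RHS = 11), but it's lexicographically larger.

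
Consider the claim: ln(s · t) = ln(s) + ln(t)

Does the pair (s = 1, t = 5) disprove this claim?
Substituting s = 1, t = 5:
LHS = ln(1 · 5) = ln(5) ≈ 1.609
RHS = ln(1) + ln(5) = ln(5) ≈ 1.609

The sides agree, so this pair does not disprove the claim.

Answer: No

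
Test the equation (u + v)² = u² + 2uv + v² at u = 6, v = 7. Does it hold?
Holds

Substituting u = 6, v = 7:

LHS = (6 + 7)² = 169
RHS = 6² + 2·6·7 + 7² = 169

LHS = RHS, so the equation holds at this point.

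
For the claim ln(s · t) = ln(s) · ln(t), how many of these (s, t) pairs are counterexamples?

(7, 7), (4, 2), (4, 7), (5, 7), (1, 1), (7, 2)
Testing each pair:
(7, 7): LHS = ln(49) ≈ 3.892, RHS = ln(7)² ≈ 3.787 → counterexample
(4, 2): LHS = ln(8) ≈ 2.079, RHS = ln(2)·ln(4) ≈ 0.9609 → counterexample
(4, 7): LHS = ln(28) ≈ 3.332, RHS = ln(4)·ln(7) ≈ 2.698 → counterexample
(5, 7): LHS = ln(35) ≈ 3.555, RHS = ln(5)·ln(7) ≈ 3.132 → counterexample
(1, 1): LHS = 0, RHS = 0 → satisfies claim
(7, 2): LHS = ln(14) ≈ 2.639, RHS = ln(2)·ln(7) ≈ 1.349 → counterexample

That makes 5 counterexamples.

Answer: 5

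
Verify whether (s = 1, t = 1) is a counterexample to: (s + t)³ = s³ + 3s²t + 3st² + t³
No

Substituting s = 1, t = 1:
LHS = (1 + 1)³ = 8
RHS = 1³ + 3·1²·1 + 3·1·1² + 1³ = 8

The sides agree, so this pair does not disprove the claim.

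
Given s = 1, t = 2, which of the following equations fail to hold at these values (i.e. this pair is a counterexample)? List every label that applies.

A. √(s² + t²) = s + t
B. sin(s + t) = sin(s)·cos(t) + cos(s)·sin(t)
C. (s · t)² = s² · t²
A

Evaluating each claim at the given values:
A. LHS = √(5) ≈ 2.236, RHS = 3 → fails here (LHS ≠ RHS)
B. LHS = sin(3) ≈ 0.1411, RHS = sin(1)·cos(2) + sin(2)·cos(1) ≈ 0.1411 → holds here (LHS = RHS)
C. LHS = 4, RHS = 4 → holds here (LHS = RHS)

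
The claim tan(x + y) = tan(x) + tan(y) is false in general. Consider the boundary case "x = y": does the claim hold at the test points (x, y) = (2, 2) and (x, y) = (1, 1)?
At (2, 2): LHS = tan(4) ≈ 1.158 ≠ RHS = 2·tan(2) ≈ -4.37
At (1, 1): LHS = tan(2) ≈ -2.185 ≠ RHS = 2·tan(1) ≈ 3.115

Answer: No, fails at both test points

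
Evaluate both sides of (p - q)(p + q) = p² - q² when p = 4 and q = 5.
LHS = (4 - 5)(4 + 5) = -9
RHS = 4² - 5² = -9

LHS = RHS: the two sides agree.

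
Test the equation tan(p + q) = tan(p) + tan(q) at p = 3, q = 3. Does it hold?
Fails

Substituting p = 3, q = 3:

LHS = tan(3 + 3) = tan(6) ≈ -0.291
RHS = tan(3) + tan(3) = 2·tan(3) ≈ -0.2851

LHS ≠ RHS, so the equation does not hold at this point.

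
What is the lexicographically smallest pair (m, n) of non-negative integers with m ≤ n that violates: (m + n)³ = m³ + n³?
At (0, 0): both sides equal 0, so it holds there.

Substituting (1, 1) into the claim:
LHS = (1 + 1)³ = 8
RHS = 1³ + 1³ = 2

Since LHS ≠ RHS, this pair disproves the claim, and no lexicographically smaller pair (m ≤ n, non-negative integers) does.

For instance (4, 6) is also a counterexample (LHS = 1000, RHS = 280), but it's lexicographically larger.

Answer: (m, n) = (1, 1)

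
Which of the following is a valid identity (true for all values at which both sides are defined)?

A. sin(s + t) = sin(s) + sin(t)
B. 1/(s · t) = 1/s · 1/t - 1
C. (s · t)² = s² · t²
C

A: fails at (2, 4) — LHS = sin(6) ≈ -0.2794, RHS = sin(4) + sin(2) ≈ 0.1525.
B: fails at (2, 3) — LHS = 1/6, RHS = -5/6.
C: holds — e.g. at (5, 5), both sides equal 625.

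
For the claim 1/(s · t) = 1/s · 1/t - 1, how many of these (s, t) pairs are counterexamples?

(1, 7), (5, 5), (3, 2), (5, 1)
4

Testing each pair:
(1, 7): LHS = 1/7, RHS = -6/7 → counterexample
(5, 5): LHS = 1/25, RHS = -24/25 → counterexample
(3, 2): LHS = 1/6, RHS = -5/6 → counterexample
(5, 1): LHS = 1/5, RHS = -4/5 → counterexample

That makes 4 counterexamples.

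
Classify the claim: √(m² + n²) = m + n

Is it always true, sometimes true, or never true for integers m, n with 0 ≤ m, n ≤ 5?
It holds at (m, n) = (0, 1) (both sides equal 1), but fails at (m, n) = (4, 5) (LHS = √(41) ≈ 6.403, RHS = 9).

Answer: Sometimes true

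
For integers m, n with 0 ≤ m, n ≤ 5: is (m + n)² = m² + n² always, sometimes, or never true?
It holds at (m, n) = (0, 4) (both sides equal 16), but fails at (m, n) = (2, 1) (LHS = 9, RHS = 5).

Answer: Sometimes true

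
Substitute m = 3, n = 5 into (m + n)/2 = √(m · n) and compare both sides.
LHS = (3 + 5)/2 = 4
RHS = √(3 · 5) = √(15) ≈ 3.873

LHS ≠ RHS (they differ by about 0.127), so the equation does not hold here.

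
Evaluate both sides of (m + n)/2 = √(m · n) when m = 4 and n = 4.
LHS = (4 + 4)/2 = 4
RHS = √(4 · 4) = 4

LHS = RHS: the two sides agree.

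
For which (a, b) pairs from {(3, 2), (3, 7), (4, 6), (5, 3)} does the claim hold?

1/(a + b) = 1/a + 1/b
None

Testing each pair:
(3, 2): LHS = 1/5, RHS = 5/6 → fails
(3, 7): LHS = 1/10, RHS = 10/21 → fails
(4, 6): LHS = 1/10, RHS = 5/12 → fails
(5, 3): LHS = 1/8, RHS = 8/15 → fails

No pair satisfies the claim.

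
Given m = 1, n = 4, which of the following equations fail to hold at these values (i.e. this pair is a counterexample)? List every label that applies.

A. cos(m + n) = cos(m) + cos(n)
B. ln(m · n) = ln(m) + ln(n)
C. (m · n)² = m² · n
Evaluating each claim at the given values:
A. LHS = cos(5) ≈ 0.2837, RHS = cos(4) + cos(1) ≈ -0.1133 → fails here (LHS ≠ RHS)
B. LHS = ln(4) ≈ 1.386, RHS = ln(4) ≈ 1.386 → holds here (LHS = RHS)
C. LHS = 16, RHS = 4 → fails here (LHS ≠ RHS)

Answer: A, C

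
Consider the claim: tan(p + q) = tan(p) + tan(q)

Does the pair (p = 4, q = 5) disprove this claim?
Substituting p = 4, q = 5:
LHS = tan(4 + 5) = tan(9) ≈ -0.4523
RHS = tan(4) + tan(5) ≈ -2.223

Since LHS ≠ RHS, this pair disproves the claim.

Answer: Yes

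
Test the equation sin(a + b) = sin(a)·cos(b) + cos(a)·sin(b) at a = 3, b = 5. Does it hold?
Holds

Substituting a = 3, b = 5:

LHS = sin(3 + 5) = sin(8) ≈ 0.9894
RHS = sin(3)·cos(5) + cos(3)·sin(5) = sin(3)·cos(5) + sin(5)·cos(3) ≈ 0.9894

LHS = RHS, so the equation holds at this point.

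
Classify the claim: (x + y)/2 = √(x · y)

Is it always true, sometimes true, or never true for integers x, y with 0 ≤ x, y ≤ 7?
Sometimes true

It holds at (x, y) = (6, 6) (both sides equal 6), but fails at (x, y) = (1, 2) (LHS = 3/2, RHS = √(2) ≈ 1.414).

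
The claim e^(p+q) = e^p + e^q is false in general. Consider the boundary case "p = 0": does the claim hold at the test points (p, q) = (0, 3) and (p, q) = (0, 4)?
At (0, 3): LHS = e^3 ≈ 20.09 ≠ RHS = 1 + e^3 ≈ 21.09
At (0, 4): LHS = e^4 ≈ 54.6 ≠ RHS = 1 + e^4 ≈ 55.6

Answer: No, fails at both test points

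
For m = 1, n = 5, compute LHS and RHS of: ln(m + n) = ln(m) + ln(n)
LHS = ln(1 + 5) = ln(6) ≈ 1.792
RHS = ln(1) + ln(5) = ln(5) ≈ 1.609

LHS ≠ RHS (they differ by about 0.1823), so the equation does not hold here.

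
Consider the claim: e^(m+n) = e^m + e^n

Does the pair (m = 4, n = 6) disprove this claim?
Substituting m = 4, n = 6:
LHS = e^(4+6) = e^10 ≈ 22026.5
RHS = e^4 + e^6 ≈ 458

Since LHS ≠ RHS, this pair disproves the claim.

Answer: Yes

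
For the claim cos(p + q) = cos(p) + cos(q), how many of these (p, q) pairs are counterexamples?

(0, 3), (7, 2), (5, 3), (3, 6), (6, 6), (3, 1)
6

Testing each pair:
(0, 3): LHS = cos(3) ≈ -0.99, RHS = cos(3) + 1 ≈ 0.01001 → counterexample
(7, 2): LHS = cos(9) ≈ -0.9111, RHS = cos(2) + cos(7) ≈ 0.3378 → counterexample
(5, 3): LHS = cos(8) ≈ -0.1455, RHS = cos(3) + cos(5) ≈ -0.7063 → counterexample
(3, 6): LHS = cos(9) ≈ -0.9111, RHS = cos(3) + cos(6) ≈ -0.02982 → counterexample
(6, 6): LHS = cos(12) ≈ 0.8439, RHS = 2·cos(6) ≈ 1.92 → counterexample
(3, 1): LHS = cos(4) ≈ -0.6536, RHS = cos(3) + cos(1) ≈ -0.4497 → counterexample

That makes 6 counterexamples.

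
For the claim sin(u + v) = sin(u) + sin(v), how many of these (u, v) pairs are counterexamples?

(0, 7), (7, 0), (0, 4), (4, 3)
1

Testing each pair:
(0, 7): LHS = sin(7) ≈ 0.657, RHS = sin(7) ≈ 0.657 → satisfies claim
(7, 0): LHS = sin(7) ≈ 0.657, RHS = sin(7) ≈ 0.657 → satisfies claim
(0, 4): LHS = sin(4) ≈ -0.7568, RHS = sin(4) ≈ -0.7568 → satisfies claim
(4, 3): LHS = sin(7) ≈ 0.657, RHS = sin(4) + sin(3) ≈ -0.6157 → counterexample

That makes 1 counterexample.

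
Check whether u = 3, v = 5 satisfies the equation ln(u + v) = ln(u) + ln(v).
Substituting u = 3, v = 5:

LHS = ln(3 + 5) = ln(8) ≈ 2.079
RHS = ln(3) + ln(5) ≈ 2.708

LHS ≠ RHS, so the equation does not hold at this point.

Answer: Fails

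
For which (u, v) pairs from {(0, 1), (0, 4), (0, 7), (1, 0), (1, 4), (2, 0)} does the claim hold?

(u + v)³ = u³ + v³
(0, 1), (0, 4), (0, 7), (1, 0), (2, 0)

Testing each pair:
(0, 1): LHS = 1, RHS = 1 → holds
(0, 4): LHS = 64, RHS = 64 → holds
(0, 7): LHS = 343, RHS = 343 → holds
(1, 0): LHS = 1, RHS = 1 → holds
(1, 4): LHS = 125, RHS = 65 → fails
(2, 0): LHS = 8, RHS = 8 → holds

5 of 6 pairs satisfy the claim.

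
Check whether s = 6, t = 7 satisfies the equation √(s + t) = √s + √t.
Substituting s = 6, t = 7:

LHS = √(6 + 7) = √(13) ≈ 3.606
RHS = √6 + √7 = √(6) + √(7) ≈ 5.095

LHS ≠ RHS, so the equation does not hold at this point.

Answer: Fails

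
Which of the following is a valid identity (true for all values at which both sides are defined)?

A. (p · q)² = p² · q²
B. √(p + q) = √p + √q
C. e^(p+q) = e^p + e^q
A: holds — e.g. at (5, 5), both sides equal 625.
B: fails at (6, 7) — LHS = √(13) ≈ 3.606, RHS = √(6) + √(7) ≈ 5.095.
C: fails at (4, 4) — LHS = e^8 ≈ 2981, RHS = 2·e^4 ≈ 109.2.

Answer: A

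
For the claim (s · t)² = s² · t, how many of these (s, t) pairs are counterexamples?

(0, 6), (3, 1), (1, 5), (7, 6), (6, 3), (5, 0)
3

Testing each pair:
(0, 6): LHS = 0, RHS = 0 → satisfies claim
(3, 1): LHS = 9, RHS = 9 → satisfies claim
(1, 5): LHS = 25, RHS = 5 → counterexample
(7, 6): LHS = 1764, RHS = 294 → counterexample
(6, 3): LHS = 324, RHS = 108 → counterexample
(5, 0): LHS = 0, RHS = 0 → satisfies claim

That makes 3 counterexamples.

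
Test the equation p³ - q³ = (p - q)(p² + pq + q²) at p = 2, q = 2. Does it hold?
Holds

Substituting p = 2, q = 2:

LHS = 2³ - 2³ = 0
RHS = (2 - 2)(2² + 2·2 + 2²) = 0

LHS = RHS, so the equation holds at this point.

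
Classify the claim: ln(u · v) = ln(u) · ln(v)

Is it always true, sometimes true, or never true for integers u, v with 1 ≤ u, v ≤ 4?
Sometimes true

It holds at (u, v) = (1, 1) (both sides equal 0), but fails at (u, v) = (2, 2) (LHS = ln(4) ≈ 1.386, RHS = ln(2)² ≈ 0.4805).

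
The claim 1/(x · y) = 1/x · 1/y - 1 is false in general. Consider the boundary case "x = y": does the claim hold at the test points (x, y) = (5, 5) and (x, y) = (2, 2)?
At (5, 5): LHS = 1/25 ≠ RHS = -24/25
At (2, 2): LHS = 1/4 ≠ RHS = -3/4

Answer: No, fails at both test points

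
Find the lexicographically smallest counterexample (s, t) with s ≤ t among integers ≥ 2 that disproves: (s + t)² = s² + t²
Substituting (2, 2) into the claim:
LHS = (2 + 2)² = 16
RHS = 2² + 2² = 8

Since LHS ≠ RHS, this pair disproves the claim, and no lexicographically smaller pair (s ≤ t, integers ≥ 2) does.

For instance (4, 8) is also a counterexample (LHS = 144, RHS = 80), but it's lexicographically larger.

Answer: (s, t) = (2, 2)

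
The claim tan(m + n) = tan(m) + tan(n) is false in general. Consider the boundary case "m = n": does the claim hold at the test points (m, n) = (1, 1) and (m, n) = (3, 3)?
No, fails at both test points

At (1, 1): LHS = tan(2) ≈ -2.185 ≠ RHS = 2·tan(1) ≈ 3.115
At (3, 3): LHS = tan(6) ≈ -0.291 ≠ RHS = 2·tan(3) ≈ -0.2851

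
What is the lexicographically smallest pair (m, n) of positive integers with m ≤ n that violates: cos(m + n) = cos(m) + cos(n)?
Substituting (1, 1) into the claim:
LHS = cos(1 + 1) = cos(2) ≈ -0.4161
RHS = cos(1) + cos(1) = 2·cos(1) ≈ 1.081

Since LHS ≠ RHS, this pair disproves the claim, and no lexicographically smaller pair (m ≤ n, positive integers) does.

For instance (3, 3) is also a counterexample (LHS = cos(6) ≈ 0.9602, RHS = 2·cos(3) ≈ -1.98), but it's lexicographically larger.

Answer: (m, n) = (1, 1)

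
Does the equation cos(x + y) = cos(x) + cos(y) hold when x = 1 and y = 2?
Substituting x = 1, y = 2:

LHS = cos(1 + 2) = cos(3) ≈ -0.99
RHS = cos(1) + cos(2) ≈ 0.1242

LHS ≠ RHS, so the equation does not hold at this point.

Answer: Fails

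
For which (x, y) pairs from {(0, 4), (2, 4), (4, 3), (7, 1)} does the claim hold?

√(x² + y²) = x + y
Testing each pair:
(0, 4): LHS = 4, RHS = 4 → holds
(2, 4): LHS = 2·√(5) ≈ 4.472, RHS = 6 → fails
(4, 3): LHS = 5, RHS = 7 → fails
(7, 1): LHS = 5·√(2) ≈ 7.071, RHS = 8 → fails

1 of 4 pairs satisfies the claim.

Answer: (0, 4)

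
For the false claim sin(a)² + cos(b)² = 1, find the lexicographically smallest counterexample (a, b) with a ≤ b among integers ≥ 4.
Substituting (4, 5) into the claim:
LHS = sin(4)² + cos(5)² ≈ 0.6532
RHS = 1

Since LHS ≠ RHS, this pair disproves the claim, and no lexicographically smaller pair (a ≤ b, integers ≥ 4) does.

For instance (7, 9) is also a counterexample (LHS = sin(7)² + cos(9)² ≈ 1.262, RHS = 1), but it's lexicographically larger.

Answer: (a, b) = (4, 5)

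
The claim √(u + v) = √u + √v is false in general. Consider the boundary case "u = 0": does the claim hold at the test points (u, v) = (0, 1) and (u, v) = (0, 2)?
Yes, holds at both test points

At (0, 1): LHS = 1, RHS = 1 → equal
At (0, 2): LHS = √(2) ≈ 1.414, RHS = √(2) ≈ 1.414 → equal

So the claim does hold at both of these boundary points, even though it is not an identity.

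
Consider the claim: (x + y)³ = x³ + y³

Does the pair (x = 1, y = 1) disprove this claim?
Yes

Substituting x = 1, y = 1:
LHS = (1 + 1)³ = 8
RHS = 1³ + 1³ = 2

Since LHS ≠ RHS, this pair disproves the claim.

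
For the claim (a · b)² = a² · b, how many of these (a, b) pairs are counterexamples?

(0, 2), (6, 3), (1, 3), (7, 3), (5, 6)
4

Testing each pair:
(0, 2): LHS = 0, RHS = 0 → satisfies claim
(6, 3): LHS = 324, RHS = 108 → counterexample
(1, 3): LHS = 9, RHS = 3 → counterexample
(7, 3): LHS = 441, RHS = 147 → counterexample
(5, 6): LHS = 900, RHS = 150 → counterexample

That makes 4 counterexamples.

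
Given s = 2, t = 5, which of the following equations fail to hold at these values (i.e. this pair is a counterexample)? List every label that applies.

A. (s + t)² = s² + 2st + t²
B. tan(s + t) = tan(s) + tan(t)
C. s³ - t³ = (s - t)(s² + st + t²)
Evaluating each claim at the given values:
A. LHS = 49, RHS = 49 → holds here (LHS = RHS)
B. LHS = tan(7) ≈ 0.8714, RHS = tan(5) + tan(2) ≈ -5.566 → fails here (LHS ≠ RHS)
C. LHS = -117, RHS = -117 → holds here (LHS = RHS)

Answer: B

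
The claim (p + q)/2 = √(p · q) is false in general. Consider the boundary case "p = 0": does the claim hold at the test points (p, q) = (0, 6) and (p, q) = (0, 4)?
At (0, 6): LHS = 3 ≠ RHS = 0
At (0, 4): LHS = 2 ≠ RHS = 0

Answer: No, fails at both test points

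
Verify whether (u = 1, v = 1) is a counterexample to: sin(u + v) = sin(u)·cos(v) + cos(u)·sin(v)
No

Substituting u = 1, v = 1:
LHS = sin(1 + 1) = sin(2) ≈ 0.9093
RHS = sin(1)·cos(1) + cos(1)·sin(1) = 2·sin(1)·cos(1) ≈ 0.9093

The sides agree, so this pair does not disprove the claim.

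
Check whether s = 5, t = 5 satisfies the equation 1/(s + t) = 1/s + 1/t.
Substituting s = 5, t = 5:

LHS = 1/(5 + 5) = 1/10
RHS = 1/5 + 1/5 = 2/5

LHS ≠ RHS, so the equation does not hold at this point.

Answer: Fails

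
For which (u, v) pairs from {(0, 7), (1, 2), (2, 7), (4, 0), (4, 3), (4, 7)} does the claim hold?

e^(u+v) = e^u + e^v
None

Testing each pair:
(0, 7): LHS = e^7 ≈ 1097, RHS = 1 + e^7 ≈ 1098 → fails
(1, 2): LHS = e^3 ≈ 20.09, RHS = e + e^2 ≈ 10.11 → fails
(2, 7): LHS = e^9 ≈ 8103, RHS = e^2 + e^7 ≈ 1104 → fails
(4, 0): LHS = e^4 ≈ 54.6, RHS = 1 + e^4 ≈ 55.6 → fails
(4, 3): LHS = e^7 ≈ 1097, RHS = e^3 + e^4 ≈ 74.68 → fails
(4, 7): LHS = e^11 ≈ 59874.1, RHS = e^4 + e^7 ≈ 1151 → fails

No pair satisfies the claim.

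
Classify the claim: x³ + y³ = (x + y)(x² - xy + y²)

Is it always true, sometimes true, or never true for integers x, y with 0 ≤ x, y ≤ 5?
The identity holds for every pair in the range. For instance at (x, y) = (5, 4): both sides equal 189.

Answer: Always true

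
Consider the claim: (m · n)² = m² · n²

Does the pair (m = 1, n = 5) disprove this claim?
Substituting m = 1, n = 5:
LHS = (1 · 5)² = 25
RHS = 1² · 5² = 25

The sides agree, so this pair does not disprove the claim.

Answer: No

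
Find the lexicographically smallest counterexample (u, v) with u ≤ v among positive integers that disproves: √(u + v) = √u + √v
Substituting (1, 1) into the claim:
LHS = √(1 + 1) = √(2) ≈ 1.414
RHS = √1 + √1 = 2

Since LHS ≠ RHS, this pair disproves the claim, and no lexicographically smaller pair (u ≤ v, positive integers) does.

For instance (2, 3) is also a counterexample (LHS = √(5) ≈ 2.236, RHS = √(2) + √(3) ≈ 3.146), but it's lexicographically larger.

Answer: (u, v) = (1, 1)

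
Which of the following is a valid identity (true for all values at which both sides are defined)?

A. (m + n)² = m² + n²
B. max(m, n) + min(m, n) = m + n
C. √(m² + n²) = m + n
A: fails at (5, 5) — LHS = 100, RHS = 50.
B: holds — e.g. at (5, 5), both sides equal 10.
C: fails at (1, 3) — LHS = √(10) ≈ 3.162, RHS = 4.

Answer: B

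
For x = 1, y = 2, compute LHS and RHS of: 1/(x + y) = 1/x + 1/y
LHS = 1/(1 + 2) = 1/3
RHS = 1/1 + 1/2 = 3/2

LHS ≠ RHS, so the equation does not hold here.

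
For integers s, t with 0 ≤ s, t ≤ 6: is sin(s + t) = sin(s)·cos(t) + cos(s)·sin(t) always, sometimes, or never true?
Always true

The identity holds for every pair in the range. For instance at (s, t) = (1, 3): both sides equal sin(4) ≈ -0.7568.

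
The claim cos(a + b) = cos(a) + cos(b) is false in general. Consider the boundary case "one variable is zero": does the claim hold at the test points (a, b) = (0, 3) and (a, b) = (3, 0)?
At (0, 3): LHS = cos(3) ≈ -0.99 ≠ RHS = cos(3) + 1 ≈ 0.01001
At (3, 0): LHS = cos(3) ≈ -0.99 ≠ RHS = cos(3) + 1 ≈ 0.01001

Answer: No, fails at both test points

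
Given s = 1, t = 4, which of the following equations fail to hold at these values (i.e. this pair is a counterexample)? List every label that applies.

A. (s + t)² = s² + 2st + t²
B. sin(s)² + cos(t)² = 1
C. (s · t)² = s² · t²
Evaluating each claim at the given values:
A. LHS = 25, RHS = 25 → holds here (LHS = RHS)
B. LHS = cos(4)² + sin(1)² ≈ 1.135, RHS = 1 → fails here (LHS ≠ RHS)
C. LHS = 16, RHS = 16 → holds here (LHS = RHS)

Answer: B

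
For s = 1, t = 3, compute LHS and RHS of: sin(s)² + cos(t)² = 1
LHS = sin(1)² + cos(3)² ≈ 1.688
RHS = 1

LHS ≠ RHS (they differ by about 0.6882), so the equation does not hold here.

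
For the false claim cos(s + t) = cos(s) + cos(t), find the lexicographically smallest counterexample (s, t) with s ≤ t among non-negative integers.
Substituting (0, 0) into the claim:
LHS = cos(0 + 0) = 1
RHS = cos(0) + cos(0) = 2

Since LHS ≠ RHS, this pair disproves the claim, and no lexicographically smaller pair (s ≤ t, non-negative integers) does.

For instance (5, 5) is also a counterexample (LHS = cos(10) ≈ -0.8391, RHS = 2·cos(5) ≈ 0.5673), but it's lexicographically larger.

Answer: (s, t) = (0, 0)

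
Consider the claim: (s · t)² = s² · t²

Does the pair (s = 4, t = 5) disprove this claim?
Substituting s = 4, t = 5:
LHS = (4 · 5)² = 400
RHS = 4² · 5² = 400

The sides agree, so this pair does not disprove the claim.

Answer: No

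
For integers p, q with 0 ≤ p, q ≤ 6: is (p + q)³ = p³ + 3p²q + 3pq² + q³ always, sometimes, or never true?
The identity holds for every pair in the range. For instance at (p, q) = (4, 5): both sides equal 729.

Answer: Always true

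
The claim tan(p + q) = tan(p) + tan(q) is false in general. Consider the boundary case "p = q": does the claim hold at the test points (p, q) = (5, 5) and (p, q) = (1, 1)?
No, fails at both test points

At (5, 5): LHS = tan(10) ≈ 0.6484 ≠ RHS = 2·tan(5) ≈ -6.761
At (1, 1): LHS = tan(2) ≈ -2.185 ≠ RHS = 2·tan(1) ≈ 3.115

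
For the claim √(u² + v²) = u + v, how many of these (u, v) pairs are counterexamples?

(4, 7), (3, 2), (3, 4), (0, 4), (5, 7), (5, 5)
5

Testing each pair:
(4, 7): LHS = √(65) ≈ 8.062, RHS = 11 → counterexample
(3, 2): LHS = √(13) ≈ 3.606, RHS = 5 → counterexample
(3, 4): LHS = 5, RHS = 7 → counterexample
(0, 4): LHS = 4, RHS = 4 → satisfies claim
(5, 7): LHS = √(74) ≈ 8.602, RHS = 12 → counterexample
(5, 5): LHS = 5·√(2) ≈ 7.071, RHS = 10 → counterexample

That makes 5 counterexamples.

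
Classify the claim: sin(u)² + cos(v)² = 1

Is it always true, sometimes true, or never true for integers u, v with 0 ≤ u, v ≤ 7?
It holds at (u, v) = (2, 2) (both sides equal 1), but fails at (u, v) = (3, 2) (LHS = sin(3)² + cos(2)² ≈ 0.1931, RHS = 1).

Answer: Sometimes true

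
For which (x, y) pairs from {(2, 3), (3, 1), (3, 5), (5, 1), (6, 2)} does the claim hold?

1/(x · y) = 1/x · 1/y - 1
None

Testing each pair:
(2, 3): LHS = 1/6, RHS = -5/6 → fails
(3, 1): LHS = 1/3, RHS = -2/3 → fails
(3, 5): LHS = 1/15, RHS = -14/15 → fails
(5, 1): LHS = 1/5, RHS = -4/5 → fails
(6, 2): LHS = 1/12, RHS = -11/12 → fails

No pair satisfies the claim.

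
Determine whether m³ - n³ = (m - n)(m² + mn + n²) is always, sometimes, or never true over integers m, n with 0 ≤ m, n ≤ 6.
Always true

The identity holds for every pair in the range. For instance at (m, n) = (3, 6): both sides equal -189.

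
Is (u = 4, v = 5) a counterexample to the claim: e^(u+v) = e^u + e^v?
Substituting u = 4, v = 5:
LHS = e^(4+5) = e^9 ≈ 8103
RHS = e^4 + e^5 ≈ 203

Since LHS ≠ RHS, this pair disproves the claim.

Answer: Yes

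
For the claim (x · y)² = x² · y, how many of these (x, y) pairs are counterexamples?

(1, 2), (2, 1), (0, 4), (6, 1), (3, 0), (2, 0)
1

Testing each pair:
(1, 2): LHS = 4, RHS = 2 → counterexample
(2, 1): LHS = 4, RHS = 4 → satisfies claim
(0, 4): LHS = 0, RHS = 0 → satisfies claim
(6, 1): LHS = 36, RHS = 36 → satisfies claim
(3, 0): LHS = 0, RHS = 0 → satisfies claim
(2, 0): LHS = 0, RHS = 0 → satisfies claim

That makes 1 counterexample.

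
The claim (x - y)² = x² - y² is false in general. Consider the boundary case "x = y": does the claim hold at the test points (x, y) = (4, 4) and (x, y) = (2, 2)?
At (4, 4): LHS = 0, RHS = 0 → equal
At (2, 2): LHS = 0, RHS = 0 → equal

So the claim does hold at both of these boundary points, even though it is not an identity.

Answer: Yes, holds at both test points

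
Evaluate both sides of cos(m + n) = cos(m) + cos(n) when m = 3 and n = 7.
LHS = cos(3 + 7) = cos(10) ≈ -0.8391
RHS = cos(3) + cos(7) ≈ -0.2361

LHS ≠ RHS (they differ by about 0.603), so the equation does not hold here.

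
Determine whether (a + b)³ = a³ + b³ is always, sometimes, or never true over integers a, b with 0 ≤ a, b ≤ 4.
It holds at (a, b) = (1, 0) (both sides equal 1), but fails at (a, b) = (3, 1) (LHS = 64, RHS = 28).

Answer: Sometimes true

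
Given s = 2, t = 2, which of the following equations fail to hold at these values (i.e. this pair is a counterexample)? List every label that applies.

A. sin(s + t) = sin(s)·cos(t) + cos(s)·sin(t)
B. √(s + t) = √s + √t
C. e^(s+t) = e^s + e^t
B, C

Evaluating each claim at the given values:
A. LHS = sin(4) ≈ -0.7568, RHS = 2·sin(2)·cos(2) ≈ -0.7568 → holds here (LHS = RHS)
B. LHS = 2, RHS = 2·√(2) ≈ 2.828 → fails here (LHS ≠ RHS)
C. LHS = e^4 ≈ 54.6, RHS = 2·e^2 ≈ 14.78 → fails here (LHS ≠ RHS)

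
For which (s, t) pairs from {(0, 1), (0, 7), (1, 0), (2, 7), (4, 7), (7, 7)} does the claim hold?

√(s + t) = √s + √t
(0, 1), (0, 7), (1, 0)

Testing each pair:
(0, 1): LHS = 1, RHS = 1 → holds
(0, 7): LHS = √(7) ≈ 2.646, RHS = √(7) ≈ 2.646 → holds
(1, 0): LHS = 1, RHS = 1 → holds
(2, 7): LHS = 3, RHS = √(2) + √(7) ≈ 4.06 → fails
(4, 7): LHS = √(11) ≈ 3.317, RHS = 2 + √(7) ≈ 4.646 → fails
(7, 7): LHS = √(14) ≈ 3.742, RHS = 2·√(7) ≈ 5.292 → fails

3 of 6 pairs satisfy the claim.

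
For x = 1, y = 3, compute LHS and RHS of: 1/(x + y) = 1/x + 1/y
LHS = 1/(1 + 3) = 1/4
RHS = 1/1 + 1/3 = 4/3

LHS ≠ RHS, so the equation does not hold here.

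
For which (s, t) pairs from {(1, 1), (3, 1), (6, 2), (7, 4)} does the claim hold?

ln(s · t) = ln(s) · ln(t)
Testing each pair:
(1, 1): LHS = 0, RHS = 0 → holds
(3, 1): LHS = ln(3) ≈ 1.099, RHS = 0 → fails
(6, 2): LHS = ln(12) ≈ 2.485, RHS = ln(2)·ln(6) ≈ 1.242 → fails
(7, 4): LHS = ln(28) ≈ 3.332, RHS = ln(4)·ln(7) ≈ 2.698 → fails

1 of 4 pairs satisfies the claim.

Answer: (1, 1)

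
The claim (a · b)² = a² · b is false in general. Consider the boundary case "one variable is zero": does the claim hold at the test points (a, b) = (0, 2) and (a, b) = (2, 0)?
At (0, 2): LHS = 0, RHS = 0 → equal
At (2, 0): LHS = 0, RHS = 0 → equal

So the claim does hold at both of these boundary points, even though it is not an identity.

Answer: Yes, holds at both test points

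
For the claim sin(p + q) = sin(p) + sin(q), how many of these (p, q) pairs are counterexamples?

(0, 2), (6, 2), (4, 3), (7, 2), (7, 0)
Testing each pair:
(0, 2): LHS = sin(2) ≈ 0.9093, RHS = sin(2) ≈ 0.9093 → satisfies claim
(6, 2): LHS = sin(8) ≈ 0.9894, RHS = sin(6) + sin(2) ≈ 0.6299 → counterexample
(4, 3): LHS = sin(7) ≈ 0.657, RHS = sin(4) + sin(3) ≈ -0.6157 → counterexample
(7, 2): LHS = sin(9) ≈ 0.4121, RHS = sin(7) + sin(2) ≈ 1.566 → counterexample
(7, 0): LHS = sin(7) ≈ 0.657, RHS = sin(7) ≈ 0.657 → satisfies claim

That makes 3 counterexamples.

Answer: 3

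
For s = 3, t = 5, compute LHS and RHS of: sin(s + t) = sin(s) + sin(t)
LHS = sin(3 + 5) = sin(8) ≈ 0.9894
RHS = sin(3) + sin(5) ≈ -0.8178

LHS ≠ RHS (they differ by about 1.807), so the equation does not hold here.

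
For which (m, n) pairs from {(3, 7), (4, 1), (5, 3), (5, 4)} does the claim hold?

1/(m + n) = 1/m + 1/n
Testing each pair:
(3, 7): LHS = 1/10, RHS = 10/21 → fails
(4, 1): LHS = 1/5, RHS = 5/4 → fails
(5, 3): LHS = 1/8, RHS = 8/15 → fails
(5, 4): LHS = 1/9, RHS = 9/20 → fails

No pair satisfies the claim.

Answer: None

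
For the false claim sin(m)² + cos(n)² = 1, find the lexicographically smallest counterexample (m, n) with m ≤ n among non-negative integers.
(m, n) = (0, 1)

Substituting (0, 1) into the claim:
LHS = sin(0)² + cos(1)² = cos(1)² ≈ 0.2919
RHS = 1

Since LHS ≠ RHS, this pair disproves the claim, and no lexicographically smaller pair (m ≤ n, non-negative integers) does.

For instance (2, 6) is also a counterexample (LHS = sin(2)² + cos(6)² ≈ 1.749, RHS = 1), but it's lexicographically larger.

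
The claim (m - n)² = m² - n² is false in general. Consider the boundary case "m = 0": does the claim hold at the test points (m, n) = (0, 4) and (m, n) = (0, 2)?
At (0, 4): LHS = 16 ≠ RHS = -16
At (0, 2): LHS = 4 ≠ RHS = -4

Answer: No, fails at both test points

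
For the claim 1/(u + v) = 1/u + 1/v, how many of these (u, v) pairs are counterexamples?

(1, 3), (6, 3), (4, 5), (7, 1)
4

Testing each pair:
(1, 3): LHS = 1/4, RHS = 4/3 → counterexample
(6, 3): LHS = 1/9, RHS = 1/2 → counterexample
(4, 5): LHS = 1/9, RHS = 9/20 → counterexample
(7, 1): LHS = 1/8, RHS = 8/7 → counterexample

That makes 4 counterexamples.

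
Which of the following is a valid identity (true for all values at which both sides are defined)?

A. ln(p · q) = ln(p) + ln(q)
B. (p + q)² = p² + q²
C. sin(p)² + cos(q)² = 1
A: holds — e.g. at (1, 5), both sides equal ln(5) ≈ 1.609.
B: fails at (1, 4) — LHS = 25, RHS = 17.
C: fails at (6, 7) — LHS = sin(6)² + cos(7)² ≈ 0.6464, RHS = 1.

Answer: A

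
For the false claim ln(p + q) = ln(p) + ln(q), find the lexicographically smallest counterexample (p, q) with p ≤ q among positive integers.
(p, q) = (1, 1)

Substituting (1, 1) into the claim:
LHS = ln(1 + 1) = ln(2) ≈ 0.6931
RHS = ln(1) + ln(1) = 0

Since LHS ≠ RHS, this pair disproves the claim, and no lexicographically smaller pair (p ≤ q, positive integers) does.

For instance (5, 5) is also a counterexample (LHS = ln(10) ≈ 2.303, RHS = 2·ln(5) ≈ 3.219), but it's lexicographically larger.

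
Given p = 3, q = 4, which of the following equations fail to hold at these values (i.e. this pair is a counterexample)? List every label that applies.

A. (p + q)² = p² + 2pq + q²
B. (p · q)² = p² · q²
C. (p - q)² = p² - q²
C

Evaluating each claim at the given values:
A. LHS = 49, RHS = 49 → holds here (LHS = RHS)
B. LHS = 144, RHS = 144 → holds here (LHS = RHS)
C. LHS = 1, RHS = -7 → fails here (LHS ≠ RHS)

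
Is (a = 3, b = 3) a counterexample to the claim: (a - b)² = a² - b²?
Substituting a = 3, b = 3:
LHS = (3 - 3)² = 0
RHS = 3² - 3² = 0

The sides agree, so this pair does not disprove the claim.

Answer: No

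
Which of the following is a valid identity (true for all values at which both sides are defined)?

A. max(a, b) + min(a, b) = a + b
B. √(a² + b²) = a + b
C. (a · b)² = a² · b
A

A: holds — e.g. at (1, 5), both sides equal 6.
B: fails at (3, 7) — LHS = √(58) ≈ 7.616, RHS = 10.
C: fails at (1, 5) — LHS = 25, RHS = 5.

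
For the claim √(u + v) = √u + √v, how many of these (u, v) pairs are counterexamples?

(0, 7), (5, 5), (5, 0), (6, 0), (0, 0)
1

Testing each pair:
(0, 7): LHS = √(7) ≈ 2.646, RHS = √(7) ≈ 2.646 → satisfies claim
(5, 5): LHS = √(10) ≈ 3.162, RHS = 2·√(5) ≈ 4.472 → counterexample
(5, 0): LHS = √(5) ≈ 2.236, RHS = √(5) ≈ 2.236 → satisfies claim
(6, 0): LHS = √(6) ≈ 2.449, RHS = √(6) ≈ 2.449 → satisfies claim
(0, 0): LHS = 0, RHS = 0 → satisfies claim

That makes 1 counterexample.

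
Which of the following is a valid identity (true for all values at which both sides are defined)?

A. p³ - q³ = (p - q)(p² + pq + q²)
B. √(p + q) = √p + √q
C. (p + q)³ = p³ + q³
A

A: holds — e.g. at (5, 5), both sides equal 0.
B: fails at (5, 5) — LHS = √(10) ≈ 3.162, RHS = 2·√(5) ≈ 4.472.
C: fails at (1, 5) — LHS = 216, RHS = 126.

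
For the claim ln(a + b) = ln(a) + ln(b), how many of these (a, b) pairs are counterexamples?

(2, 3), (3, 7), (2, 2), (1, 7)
3

Testing each pair:
(2, 3): LHS = ln(5) ≈ 1.609, RHS = ln(2) + ln(3) ≈ 1.792 → counterexample
(3, 7): LHS = ln(10) ≈ 2.303, RHS = ln(3) + ln(7) ≈ 3.045 → counterexample
(2, 2): LHS = ln(4) ≈ 1.386, RHS = 2·ln(2) ≈ 1.386 → satisfies claim
(1, 7): LHS = ln(8) ≈ 2.079, RHS = ln(7) ≈ 1.946 → counterexample

That makes 3 counterexamples.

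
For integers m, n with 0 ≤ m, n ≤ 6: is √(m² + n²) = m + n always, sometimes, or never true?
Sometimes true

It holds at (m, n) = (6, 0) (both sides equal 6), but fails at (m, n) = (1, 2) (LHS = √(5) ≈ 2.236, RHS = 3).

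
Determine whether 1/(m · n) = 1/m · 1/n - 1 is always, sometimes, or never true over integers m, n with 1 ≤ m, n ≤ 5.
The claim fails for every pair in the range. For instance at (m, n) = (2, 2): LHS = 1/4, RHS = -3/4.

Answer: Never true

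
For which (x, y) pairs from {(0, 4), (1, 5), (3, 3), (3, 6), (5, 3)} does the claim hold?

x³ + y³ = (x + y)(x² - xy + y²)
Testing each pair:
(0, 4): LHS = 64, RHS = 64 → holds
(1, 5): LHS = 126, RHS = 126 → holds
(3, 3): LHS = 54, RHS = 54 → holds
(3, 6): LHS = 243, RHS = 243 → holds
(5, 3): LHS = 152, RHS = 152 → holds

Every pair satisfies the claim.

Answer: All pairs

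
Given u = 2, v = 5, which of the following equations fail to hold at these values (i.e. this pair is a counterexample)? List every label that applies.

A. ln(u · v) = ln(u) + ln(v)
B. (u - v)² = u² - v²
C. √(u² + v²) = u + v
Evaluating each claim at the given values:
A. LHS = ln(10) ≈ 2.303, RHS = ln(2) + ln(5) ≈ 2.303 → holds here (LHS = RHS)
B. LHS = 9, RHS = -21 → fails here (LHS ≠ RHS)
C. LHS = √(29) ≈ 5.385, RHS = 7 → fails here (LHS ≠ RHS)

Answer: B, C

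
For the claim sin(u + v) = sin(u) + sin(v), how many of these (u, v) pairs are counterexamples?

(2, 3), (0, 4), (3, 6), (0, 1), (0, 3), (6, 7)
3

Testing each pair:
(2, 3): LHS = sin(5) ≈ -0.9589, RHS = sin(3) + sin(2) ≈ 1.05 → counterexample
(0, 4): LHS = sin(4) ≈ -0.7568, RHS = sin(4) ≈ -0.7568 → satisfies claim
(3, 6): LHS = sin(9) ≈ 0.4121, RHS = sin(6) + sin(3) ≈ -0.1383 → counterexample
(0, 1): LHS = sin(1) ≈ 0.8415, RHS = sin(1) ≈ 0.8415 → satisfies claim
(0, 3): LHS = sin(3) ≈ 0.1411, RHS = sin(3) ≈ 0.1411 → satisfies claim
(6, 7): LHS = sin(13) ≈ 0.4202, RHS = sin(6) + sin(7) ≈ 0.3776 → counterexample

That makes 3 counterexamples.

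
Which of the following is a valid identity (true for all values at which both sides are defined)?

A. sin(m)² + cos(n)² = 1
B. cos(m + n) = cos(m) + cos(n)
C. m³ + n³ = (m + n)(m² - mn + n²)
A: fails at (3, 5) — LHS = sin(3)² + cos(5)² ≈ 0.1004, RHS = 1.
B: fails at (2, 3) — LHS = cos(5) ≈ 0.2837, RHS = cos(3) + cos(2) ≈ -1.406.
C: holds — e.g. at (2, 7), both sides equal 351.

Answer: C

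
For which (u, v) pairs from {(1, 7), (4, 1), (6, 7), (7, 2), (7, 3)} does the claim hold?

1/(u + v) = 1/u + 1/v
None

Testing each pair:
(1, 7): LHS = 1/8, RHS = 8/7 → fails
(4, 1): LHS = 1/5, RHS = 5/4 → fails
(6, 7): LHS = 1/13, RHS = 13/42 → fails
(7, 2): LHS = 1/9, RHS = 9/14 → fails
(7, 3): LHS = 1/10, RHS = 10/21 → fails

No pair satisfies the claim.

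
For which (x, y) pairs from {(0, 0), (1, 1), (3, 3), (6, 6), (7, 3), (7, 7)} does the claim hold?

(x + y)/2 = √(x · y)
Testing each pair:
(0, 0): LHS = 0, RHS = 0 → holds
(1, 1): LHS = 1, RHS = 1 → holds
(3, 3): LHS = 3, RHS = 3 → holds
(6, 6): LHS = 6, RHS = 6 → holds
(7, 3): LHS = 5, RHS = √(21) ≈ 4.583 → fails
(7, 7): LHS = 7, RHS = 7 → holds

5 of 6 pairs satisfy the claim.

Answer: (0, 0), (1, 1), (3, 3), (6, 6), (7, 7)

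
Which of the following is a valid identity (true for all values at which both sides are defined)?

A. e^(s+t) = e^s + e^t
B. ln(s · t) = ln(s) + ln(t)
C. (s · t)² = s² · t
B

A: fails at (5, 5) — LHS = e^10 ≈ 22026.5, RHS = 2·e^5 ≈ 296.8.
B: holds — e.g. at (1, 1), both sides equal 0.
C: fails at (3, 3) — LHS = 81, RHS = 27.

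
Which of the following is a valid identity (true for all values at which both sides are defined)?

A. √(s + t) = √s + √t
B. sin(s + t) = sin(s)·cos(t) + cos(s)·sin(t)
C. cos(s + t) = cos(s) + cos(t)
A: fails at (5, 8) — LHS = √(13) ≈ 3.606, RHS = √(5) + 2·√(2) ≈ 5.064.
B: holds — e.g. at (3, 5), both sides equal sin(8) ≈ 0.9894.
C: fails at (4, 6) — LHS = cos(10) ≈ -0.8391, RHS = cos(4) + cos(6) ≈ 0.3065.

Answer: B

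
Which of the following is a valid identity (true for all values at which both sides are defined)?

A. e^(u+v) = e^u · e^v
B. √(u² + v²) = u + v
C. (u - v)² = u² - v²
A: holds — e.g. at (4, 6), both sides equal e^10 ≈ 22026.5.
B: fails at (6, 7) — LHS = √(85) ≈ 9.22, RHS = 13.
C: fails at (1, 2) — LHS = 1, RHS = -3.

Answer: A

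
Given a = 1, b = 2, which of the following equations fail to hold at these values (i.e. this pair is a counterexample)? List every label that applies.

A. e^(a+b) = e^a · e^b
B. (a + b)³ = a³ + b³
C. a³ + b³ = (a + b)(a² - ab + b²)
Evaluating each claim at the given values:
A. LHS = e^3 ≈ 20.09, RHS = e^3 ≈ 20.09 → holds here (LHS = RHS)
B. LHS = 27, RHS = 9 → fails here (LHS ≠ RHS)
C. LHS = 9, RHS = 9 → holds here (LHS = RHS)

Answer: B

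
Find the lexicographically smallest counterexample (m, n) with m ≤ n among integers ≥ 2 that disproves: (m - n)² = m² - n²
At (2, 2): both sides equal 0, so it holds there.

Substituting (2, 3) into the claim:
LHS = (2 - 3)² = 1
RHS = 2² - 3² = -5

Since LHS ≠ RHS, this pair disproves the claim, and no lexicographically smaller pair (m ≤ n, integers ≥ 2) does.

For instance (7, 9) is also a counterexample (LHS = 4, RHS = -32), but it's lexicographically larger.

Answer: (m, n) = (2, 3)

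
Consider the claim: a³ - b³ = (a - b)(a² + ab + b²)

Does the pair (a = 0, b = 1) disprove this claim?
No

Substituting a = 0, b = 1:
LHS = 0³ - 1³ = -1
RHS = (0 - 1)(0² + 0·1 + 1²) = -1

The sides agree, so this pair does not disprove the claim.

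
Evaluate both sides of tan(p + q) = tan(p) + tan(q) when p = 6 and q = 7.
LHS = tan(6 + 7) = tan(13) ≈ 0.463
RHS = tan(6) + tan(7) ≈ 0.5804

LHS ≠ RHS (they differ by about 0.1174), so the equation does not hold here.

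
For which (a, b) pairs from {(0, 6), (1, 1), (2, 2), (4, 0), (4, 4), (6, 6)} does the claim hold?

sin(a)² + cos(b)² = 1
Testing each pair:
(0, 6): LHS = cos(6)² ≈ 0.9219, RHS = 1 → fails
(1, 1): LHS = cos(1)² + sin(1)² = 1, RHS = 1 → holds
(2, 2): LHS = cos(2)² + sin(2)² = 1, RHS = 1 → holds
(4, 0): LHS = sin(4)² + 1 ≈ 1.573, RHS = 1 → fails
(4, 4): LHS = cos(4)² + sin(4)² = 1, RHS = 1 → holds
(6, 6): LHS = sin(6)² + cos(6)² = 1, RHS = 1 → holds

4 of 6 pairs satisfy the claim.

Answer: (1, 1), (2, 2), (4, 4), (6, 6)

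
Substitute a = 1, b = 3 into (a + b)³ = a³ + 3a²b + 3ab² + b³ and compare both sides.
LHS = (1 + 3)³ = 64
RHS = 1³ + 3·1²·3 + 3·1·3² + 3³ = 64

LHS = RHS: the two sides agree.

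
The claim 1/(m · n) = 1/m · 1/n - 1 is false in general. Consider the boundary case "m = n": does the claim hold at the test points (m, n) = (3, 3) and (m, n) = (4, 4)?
No, fails at both test points

At (3, 3): LHS = 1/9 ≠ RHS = -8/9
At (4, 4): LHS = 1/16 ≠ RHS = -15/16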